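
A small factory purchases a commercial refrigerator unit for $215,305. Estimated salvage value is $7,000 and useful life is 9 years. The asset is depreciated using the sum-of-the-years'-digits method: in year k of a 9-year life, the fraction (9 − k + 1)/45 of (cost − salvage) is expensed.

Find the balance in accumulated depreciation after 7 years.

Depreciable base = $215,305 − $7,000 = $208,305.
Sum of the years' digits = 9+8+7+6+5+4+3+2+1 = 45.
Year 1: $208,305 × 9/45 = $41,661. Book value $173,644.
Year 2: $208,305 × 8/45 = $37,032. Book value $136,612.
Year 3: $208,305 × 7/45 = $32,403. Book value $104,209.
Year 4: $208,305 × 6/45 = $27,774. Book value $76,435.
Year 5: $208,305 × 5/45 = $23,145. Book value $53,290.
Year 6: $208,305 × 4/45 = $18,516. Book value $34,774.
Year 7: $208,305 × 3/45 = $13,887. Book value $20,887.
Accumulated through year 7 = $215,305 − $20,887 = $194,418.

$194,418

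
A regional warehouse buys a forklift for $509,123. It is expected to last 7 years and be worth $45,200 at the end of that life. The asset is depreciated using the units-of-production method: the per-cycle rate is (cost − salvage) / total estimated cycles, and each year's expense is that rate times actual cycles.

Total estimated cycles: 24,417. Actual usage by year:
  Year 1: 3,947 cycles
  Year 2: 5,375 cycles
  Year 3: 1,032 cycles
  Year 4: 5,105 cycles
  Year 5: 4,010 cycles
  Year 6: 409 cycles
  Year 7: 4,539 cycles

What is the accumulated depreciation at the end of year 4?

$293,721

Depreciable base = $509,123 − $45,200 = $463,923.
Rate = $463,923 / 24,417 cycles = $19 per cycle.
Year 1: 3,947 × $19 = $74,993. Book value $434,130.
Year 2: 5,375 × $19 = $102,125. Book value $332,005.
Year 3: 1,032 × $19 = $19,608. Book value $312,397.
Year 4: 5,105 × $19 = $96,995. Book value $215,402.
Accumulated through year 4 = $509,123 − $215,402 = $293,721.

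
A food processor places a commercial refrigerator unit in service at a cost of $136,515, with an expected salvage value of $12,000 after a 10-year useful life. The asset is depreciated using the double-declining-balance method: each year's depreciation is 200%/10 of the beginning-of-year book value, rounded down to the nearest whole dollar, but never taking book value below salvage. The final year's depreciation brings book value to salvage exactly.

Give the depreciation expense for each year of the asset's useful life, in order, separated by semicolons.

$27,303; $21,842; $17,474; $13,979; $11,183; $8,946; $7,157; $5,726; $4,581; $6,324

Depreciable base = $136,515 − $12,000 = $124,515.
Year 1: ⌊$136,515 × 200%/10⌋ = $27,303. Book value $109,212.
Year 2: ⌊$109,212 × 200%/10⌋ = $21,842. Book value $87,370.
Year 3: ⌊$87,370 × 200%/10⌋ = $17,474. Book value $69,896.
Year 4: ⌊$69,896 × 200%/10⌋ = $13,979. Book value $55,917.
Year 5: ⌊$55,917 × 200%/10⌋ = $11,183. Book value $44,734.
Year 6: ⌊$44,734 × 200%/10⌋ = $8,946. Book value $35,788.
Year 7: ⌊$35,788 × 200%/10⌋ = $7,157. Book value $28,631.
Year 8: ⌊$28,631 × 200%/10⌋ = $5,726. Book value $22,905.
Year 9: ⌊$22,905 × 200%/10⌋ = $4,581. Book value $18,324.
Year 10 (final): $18,324 − $12,000 = $6,324. Book value $12,000.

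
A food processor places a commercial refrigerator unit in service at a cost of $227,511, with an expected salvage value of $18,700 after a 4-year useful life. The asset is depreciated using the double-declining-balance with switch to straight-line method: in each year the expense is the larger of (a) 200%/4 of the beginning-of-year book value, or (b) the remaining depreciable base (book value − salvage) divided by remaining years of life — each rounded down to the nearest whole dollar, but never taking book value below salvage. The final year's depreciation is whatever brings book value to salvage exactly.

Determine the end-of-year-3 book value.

Depreciable base = $227,511 − $18,700 = $208,811.
Year 1: DB = ⌊$227,511 × 200%/4⌋ = $113,755; SL = ⌊$208,811/4⌋ = $52,202 → take DB $113,755. Book value $113,756.
Year 2: DB = ⌊$113,756 × 200%/4⌋ = $56,878; SL = ⌊$95,056/3⌋ = $31,685 → take DB $56,878. Book value $56,878.
Year 3: DB = ⌊$56,878 × 200%/4⌋ = $28,439; SL = ⌊$38,178/2⌋ = $19,089 → take DB $28,439. Book value $28,439.

$28,439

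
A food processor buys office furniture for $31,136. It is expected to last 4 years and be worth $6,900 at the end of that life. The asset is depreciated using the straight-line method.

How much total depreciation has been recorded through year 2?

Depreciable base = $31,136 − $6,900 = $24,236.
Annual expense = $24,236 / 4 = $6,059.
End of year 1: book value $25,077.
End of year 2: book value $19,018.
Accumulated through year 2 = $31,136 − $19,018 = $12,118.

$12,118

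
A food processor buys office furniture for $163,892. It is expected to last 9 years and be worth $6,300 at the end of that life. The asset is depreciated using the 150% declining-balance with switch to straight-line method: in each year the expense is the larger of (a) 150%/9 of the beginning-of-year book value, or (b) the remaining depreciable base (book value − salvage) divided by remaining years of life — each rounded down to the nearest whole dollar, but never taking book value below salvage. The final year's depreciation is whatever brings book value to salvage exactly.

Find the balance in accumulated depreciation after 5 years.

Depreciable base = $163,892 − $6,300 = $157,592.
Year 1: DB = ⌊$163,892 × 150%/9⌋ = $27,315; SL = ⌊$157,592/9⌋ = $17,510 → take DB $27,315. Book value $136,577.
Year 2: DB = ⌊$136,577 × 150%/9⌋ = $22,762; SL = ⌊$130,277/8⌋ = $16,284 → take DB $22,762. Book value $113,815.
Year 3: DB = ⌊$113,815 × 150%/9⌋ = $18,969; SL = ⌊$107,515/7⌋ = $15,359 → take DB $18,969. Book value $94,846.
Year 4: DB = ⌊$94,846 × 150%/9⌋ = $15,807; SL = ⌊$88,546/6⌋ = $14,757 → take DB $15,807. Book value $79,039.
Year 5: DB = ⌊$79,039 × 150%/9⌋ = $13,173; SL = ⌊$72,739/5⌋ = $14,547 → take SL $14,547. Book value $64,492.
Accumulated through year 5 = $163,892 − $64,492 = $99,400.

$99,400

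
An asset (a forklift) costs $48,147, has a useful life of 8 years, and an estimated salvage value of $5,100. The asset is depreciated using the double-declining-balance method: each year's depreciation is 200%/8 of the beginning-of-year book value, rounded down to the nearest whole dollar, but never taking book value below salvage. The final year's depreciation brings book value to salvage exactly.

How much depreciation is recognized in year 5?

Depreciable base = $48,147 − $5,100 = $43,047.
Year 1: ⌊$48,147 × 200%/8⌋ = $12,036. Book value $36,111.
Year 2: ⌊$36,111 × 200%/8⌋ = $9,027. Book value $27,084.
Year 3: ⌊$27,084 × 200%/8⌋ = $6,771. Book value $20,313.
Year 4: ⌊$20,313 × 200%/8⌋ = $5,078. Book value $15,235.
Year 5: ⌊$15,235 × 200%/8⌋ = $3,808. Book value $11,427.

$3,808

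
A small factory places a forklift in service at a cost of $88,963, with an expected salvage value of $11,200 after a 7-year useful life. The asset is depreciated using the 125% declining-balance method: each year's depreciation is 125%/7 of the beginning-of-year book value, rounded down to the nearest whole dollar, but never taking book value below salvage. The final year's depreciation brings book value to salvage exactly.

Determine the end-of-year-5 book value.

Depreciable base = $88,963 − $11,200 = $77,763.
Year 1: ⌊$88,963 × 125%/7⌋ = $15,886. Book value $73,077.
Year 2: ⌊$73,077 × 125%/7⌋ = $13,049. Book value $60,028.
Year 3: ⌊$60,028 × 125%/7⌋ = $10,719. Book value $49,309.
Year 4: ⌊$49,309 × 125%/7⌋ = $8,805. Book value $40,504.
Year 5: ⌊$40,504 × 125%/7⌋ = $7,232. Book value $33,272.

$33,272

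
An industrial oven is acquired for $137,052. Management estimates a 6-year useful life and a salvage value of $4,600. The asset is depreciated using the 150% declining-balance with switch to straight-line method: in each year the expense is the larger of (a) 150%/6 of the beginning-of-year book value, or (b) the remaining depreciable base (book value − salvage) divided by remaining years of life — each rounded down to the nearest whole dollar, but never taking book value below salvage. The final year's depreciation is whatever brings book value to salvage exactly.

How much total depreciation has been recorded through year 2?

Depreciable base = $137,052 − $4,600 = $132,452.
Year 1: DB = ⌊$137,052 × 150%/6⌋ = $34,263; SL = ⌊$132,452/6⌋ = $22,075 → take DB $34,263. Book value $102,789.
Year 2: DB = ⌊$102,789 × 150%/6⌋ = $25,697; SL = ⌊$98,189/5⌋ = $19,637 → take DB $25,697. Book value $77,092.
Accumulated through year 2 = $137,052 − $77,092 = $59,960.

$59,960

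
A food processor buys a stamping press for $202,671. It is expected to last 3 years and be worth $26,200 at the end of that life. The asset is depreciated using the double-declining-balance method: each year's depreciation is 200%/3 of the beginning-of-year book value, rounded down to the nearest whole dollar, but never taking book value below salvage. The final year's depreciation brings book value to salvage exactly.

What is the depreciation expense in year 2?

Depreciable base = $202,671 − $26,200 = $176,471.
Year 1: ⌊$202,671 × 200%/3⌋ = $135,114. Book value $67,557.
Year 2: ⌊$67,557 × 200%/3⌋ = $45,038, capped at $41,357. Book value $26,200.

$41,357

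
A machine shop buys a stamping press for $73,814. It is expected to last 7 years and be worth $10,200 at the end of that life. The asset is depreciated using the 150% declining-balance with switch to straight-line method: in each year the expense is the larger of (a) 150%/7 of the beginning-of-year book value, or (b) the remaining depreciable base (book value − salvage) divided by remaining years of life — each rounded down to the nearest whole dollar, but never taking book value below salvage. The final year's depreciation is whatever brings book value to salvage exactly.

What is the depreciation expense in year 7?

Depreciable base = $73,814 − $10,200 = $63,614.
Year 1: DB = ⌊$73,814 × 150%/7⌋ = $15,817; SL = ⌊$63,614/7⌋ = $9,087 → take DB $15,817. Book value $57,997.
Year 2: DB = ⌊$57,997 × 150%/7⌋ = $12,427; SL = ⌊$47,797/6⌋ = $7,966 → take DB $12,427. Book value $45,570.
Year 3: DB = ⌊$45,570 × 150%/7⌋ = $9,765; SL = ⌊$35,370/5⌋ = $7,074 → take DB $9,765. Book value $35,805.
Year 4: DB = ⌊$35,805 × 150%/7⌋ = $7,672; SL = ⌊$25,605/4⌋ = $6,401 → take DB $7,672. Book value $28,133.
Year 5: DB = ⌊$28,133 × 150%/7⌋ = $6,028; SL = ⌊$17,933/3⌋ = $5,977 → take DB $6,028. Book value $22,105.
Year 6: DB = ⌊$22,105 × 150%/7⌋ = $4,736; SL = ⌊$11,905/2⌋ = $5,952 → take SL $5,952. Book value $16,153.
Year 7 (final): $16,153 − $10,200 = $5,953. Book value $10,200.

$5,953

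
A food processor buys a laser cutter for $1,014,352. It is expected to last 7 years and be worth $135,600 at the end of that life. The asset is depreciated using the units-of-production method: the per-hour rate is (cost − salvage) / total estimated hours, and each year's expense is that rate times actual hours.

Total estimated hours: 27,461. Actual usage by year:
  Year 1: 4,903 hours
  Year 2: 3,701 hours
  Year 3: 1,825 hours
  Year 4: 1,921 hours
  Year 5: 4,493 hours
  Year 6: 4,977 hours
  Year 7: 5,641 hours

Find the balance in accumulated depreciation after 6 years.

$698,240

Depreciable base = $1,014,352 − $135,600 = $878,752.
Rate = $878,752 / 27,461 hours = $32 per hour.
Year 1: 4,903 × $32 = $156,896. Book value $857,456.
Year 2: 3,701 × $32 = $118,432. Book value $739,024.
Year 3: 1,825 × $32 = $58,400. Book value $680,624.
Year 4: 1,921 × $32 = $61,472. Book value $619,152.
Year 5: 4,493 × $32 = $143,776. Book value $475,376.
Year 6: 4,977 × $32 = $159,264. Book value $316,112.
Accumulated through year 6 = $1,014,352 − $316,112 = $698,240.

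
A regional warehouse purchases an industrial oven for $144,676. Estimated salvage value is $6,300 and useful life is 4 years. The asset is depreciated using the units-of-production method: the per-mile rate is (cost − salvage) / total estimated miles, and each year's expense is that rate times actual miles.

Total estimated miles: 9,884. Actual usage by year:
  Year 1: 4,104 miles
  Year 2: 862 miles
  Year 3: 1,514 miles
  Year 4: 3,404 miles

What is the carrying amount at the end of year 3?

Depreciable base = $144,676 − $6,300 = $138,376.
Rate = $138,376 / 9,884 miles = $14 per mile.
Year 1: 4,104 × $14 = $57,456. Book value $87,220.
Year 2: 862 × $14 = $12,068. Book value $75,152.
Year 3: 1,514 × $14 = $21,196. Book value $53,956.

$53,956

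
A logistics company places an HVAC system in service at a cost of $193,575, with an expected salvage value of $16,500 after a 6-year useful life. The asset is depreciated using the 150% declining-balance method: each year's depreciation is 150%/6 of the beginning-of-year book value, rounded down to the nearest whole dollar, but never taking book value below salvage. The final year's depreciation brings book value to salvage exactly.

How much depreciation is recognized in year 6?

$29,438

Depreciable base = $193,575 − $16,500 = $177,075.
Year 1: ⌊$193,575 × 150%/6⌋ = $48,393. Book value $145,182.
Year 2: ⌊$145,182 × 150%/6⌋ = $36,295. Book value $108,887.
Year 3: ⌊$108,887 × 150%/6⌋ = $27,221. Book value $81,666.
Year 4: ⌊$81,666 × 150%/6⌋ = $20,416. Book value $61,250.
Year 5: ⌊$61,250 × 150%/6⌋ = $15,312. Book value $45,938.
Year 6 (final): $45,938 − $16,500 = $29,438. Book value $16,500.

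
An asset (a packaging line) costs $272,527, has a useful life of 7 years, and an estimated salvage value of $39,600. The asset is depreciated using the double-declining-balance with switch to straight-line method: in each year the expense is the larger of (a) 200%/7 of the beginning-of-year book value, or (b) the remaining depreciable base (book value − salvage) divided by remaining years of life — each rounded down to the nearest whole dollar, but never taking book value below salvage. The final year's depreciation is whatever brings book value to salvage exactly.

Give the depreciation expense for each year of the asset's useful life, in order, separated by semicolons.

$77,864; $55,618; $39,727; $28,376; $20,269; $11,073; $0

Depreciable base = $272,527 − $39,600 = $232,927.
Year 1: DB = ⌊$272,527 × 200%/7⌋ = $77,864; SL = ⌊$232,927/7⌋ = $33,275 → take DB $77,864. Book value $194,663.
Year 2: DB = ⌊$194,663 × 200%/7⌋ = $55,618; SL = ⌊$155,063/6⌋ = $25,843 → take DB $55,618. Book value $139,045.
Year 3: DB = ⌊$139,045 × 200%/7⌋ = $39,727; SL = ⌊$99,445/5⌋ = $19,889 → take DB $39,727. Book value $99,318.
Year 4: DB = ⌊$99,318 × 200%/7⌋ = $28,376; SL = ⌊$59,718/4⌋ = $14,929 → take DB $28,376. Book value $70,942.
Year 5: DB = ⌊$70,942 × 200%/7⌋ = $20,269; SL = ⌊$31,342/3⌋ = $10,447 → take DB $20,269. Book value $50,673.
Year 6: DB = ⌊$50,673 × 200%/7⌋ = $14,478; SL = ⌊$11,073/2⌋ = $5,536 → take DB $14,478, capped at $11,073. Book value $39,600.
Year 7 (final): $39,600 − $39,600 = $0. Book value $39,600.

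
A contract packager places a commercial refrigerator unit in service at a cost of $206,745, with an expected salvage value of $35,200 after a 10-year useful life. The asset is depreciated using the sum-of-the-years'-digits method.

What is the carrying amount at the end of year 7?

$53,914

Depreciable base = $206,745 − $35,200 = $171,545.
Sum of the years' digits = 10+9+8+7+6+5+4+3+2+1 = 55.
Year 1: $171,545 × 10/55 = $31,190. Book value $175,555.
Year 2: $171,545 × 9/55 = $28,071. Book value $147,484.
Year 3: $171,545 × 8/55 = $24,952. Book value $122,532.
Year 4: $171,545 × 7/55 = $21,833. Book value $100,699.
Year 5: $171,545 × 6/55 = $18,714. Book value $81,985.
Year 6: $171,545 × 5/55 = $15,595. Book value $66,390.
Year 7: $171,545 × 4/55 = $12,476. Book value $53,914.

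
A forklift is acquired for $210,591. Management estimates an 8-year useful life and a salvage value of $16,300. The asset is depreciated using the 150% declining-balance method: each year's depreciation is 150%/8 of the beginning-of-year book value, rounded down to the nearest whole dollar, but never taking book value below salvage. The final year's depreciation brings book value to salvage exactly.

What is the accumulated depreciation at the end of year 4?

Depreciable base = $210,591 − $16,300 = $194,291.
Year 1: ⌊$210,591 × 150%/8⌋ = $39,485. Book value $171,106.
Year 2: ⌊$171,106 × 150%/8⌋ = $32,082. Book value $139,024.
Year 3: ⌊$139,024 × 150%/8⌋ = $26,067. Book value $112,957.
Year 4: ⌊$112,957 × 150%/8⌋ = $21,179. Book value $91,778.
Accumulated through year 4 = $210,591 − $91,778 = $118,813.

$118,813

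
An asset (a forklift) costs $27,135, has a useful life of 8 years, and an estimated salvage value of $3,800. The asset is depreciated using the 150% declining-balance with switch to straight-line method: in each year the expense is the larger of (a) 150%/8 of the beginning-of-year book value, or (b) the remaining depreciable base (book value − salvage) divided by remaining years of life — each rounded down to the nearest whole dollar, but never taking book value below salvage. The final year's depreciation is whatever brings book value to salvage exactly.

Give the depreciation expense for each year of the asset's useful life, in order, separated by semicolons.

$5,087; $4,134; $3,358; $2,729; $2,217; $1,936; $1,937; $1,937

Depreciable base = $27,135 − $3,800 = $23,335.
Year 1: DB = ⌊$27,135 × 150%/8⌋ = $5,087; SL = ⌊$23,335/8⌋ = $2,916 → take DB $5,087. Book value $22,048.
Year 2: DB = ⌊$22,048 × 150%/8⌋ = $4,134; SL = ⌊$18,248/7⌋ = $2,606 → take DB $4,134. Book value $17,914.
Year 3: DB = ⌊$17,914 × 150%/8⌋ = $3,358; SL = ⌊$14,114/6⌋ = $2,352 → take DB $3,358. Book value $14,556.
Year 4: DB = ⌊$14,556 × 150%/8⌋ = $2,729; SL = ⌊$10,756/5⌋ = $2,151 → take DB $2,729. Book value $11,827.
Year 5: DB = ⌊$11,827 × 150%/8⌋ = $2,217; SL = ⌊$8,027/4⌋ = $2,006 → take DB $2,217. Book value $9,610.
Year 6: DB = ⌊$9,610 × 150%/8⌋ = $1,801; SL = ⌊$5,810/3⌋ = $1,936 → take SL $1,936. Book value $7,674.
Year 7: DB = ⌊$7,674 × 150%/8⌋ = $1,438; SL = ⌊$3,874/2⌋ = $1,937 → take SL $1,937. Book value $5,737.
Year 8 (final): $5,737 − $3,800 = $1,937. Book value $3,800.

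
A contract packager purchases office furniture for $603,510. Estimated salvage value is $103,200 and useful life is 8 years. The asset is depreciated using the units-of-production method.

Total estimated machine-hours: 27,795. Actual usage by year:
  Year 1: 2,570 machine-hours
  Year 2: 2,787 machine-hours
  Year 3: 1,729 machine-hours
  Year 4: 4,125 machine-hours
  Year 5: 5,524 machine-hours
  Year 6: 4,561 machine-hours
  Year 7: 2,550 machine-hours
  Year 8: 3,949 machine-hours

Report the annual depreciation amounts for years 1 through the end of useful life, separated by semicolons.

Depreciable base = $603,510 − $103,200 = $500,310.
Rate = $500,310 / 27,795 machine-hours = $18 per machine-hour.
Year 1: 2,570 × $18 = $46,260. Book value $557,250.
Year 2: 2,787 × $18 = $50,166. Book value $507,084.
Year 3: 1,729 × $18 = $31,122. Book value $475,962.
Year 4: 4,125 × $18 = $74,250. Book value $401,712.
Year 5: 5,524 × $18 = $99,432. Book value $302,280.
Year 6: 4,561 × $18 = $82,098. Book value $220,182.
Year 7: 2,550 × $18 = $45,900. Book value $174,282.
Year 8: 3,949 × $18 = $71,082. Book value $103,200.

$46,260; $50,166; $31,122; $74,250; $99,432; $82,098; $45,900; $71,082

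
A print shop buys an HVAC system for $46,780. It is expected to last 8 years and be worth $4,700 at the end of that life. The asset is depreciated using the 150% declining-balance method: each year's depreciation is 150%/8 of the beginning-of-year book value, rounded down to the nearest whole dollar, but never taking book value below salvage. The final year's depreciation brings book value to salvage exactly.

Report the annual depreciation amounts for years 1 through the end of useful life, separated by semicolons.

$8,771; $7,126; $5,790; $4,704; $3,822; $3,106; $2,523; $6,238

Depreciable base = $46,780 − $4,700 = $42,080.
Year 1: ⌊$46,780 × 150%/8⌋ = $8,771. Book value $38,009.
Year 2: ⌊$38,009 × 150%/8⌋ = $7,126. Book value $30,883.
Year 3: ⌊$30,883 × 150%/8⌋ = $5,790. Book value $25,093.
Year 4: ⌊$25,093 × 150%/8⌋ = $4,704. Book value $20,389.
Year 5: ⌊$20,389 × 150%/8⌋ = $3,822. Book value $16,567.
Year 6: ⌊$16,567 × 150%/8⌋ = $3,106. Book value $13,461.
Year 7: ⌊$13,461 × 150%/8⌋ = $2,523. Book value $10,938.
Year 8 (final): $10,938 − $4,700 = $6,238. Book value $4,700.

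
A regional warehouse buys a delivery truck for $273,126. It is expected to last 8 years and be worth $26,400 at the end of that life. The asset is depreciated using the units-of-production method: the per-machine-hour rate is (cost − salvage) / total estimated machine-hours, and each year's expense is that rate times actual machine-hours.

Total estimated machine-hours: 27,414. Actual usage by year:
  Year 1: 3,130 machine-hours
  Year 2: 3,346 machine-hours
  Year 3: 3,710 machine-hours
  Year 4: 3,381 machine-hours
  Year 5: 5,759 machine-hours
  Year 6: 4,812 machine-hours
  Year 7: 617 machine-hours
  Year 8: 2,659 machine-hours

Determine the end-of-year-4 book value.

$151,023

Depreciable base = $273,126 − $26,400 = $246,726.
Rate = $246,726 / 27,414 machine-hours = $9 per machine-hour.
Year 1: 3,130 × $9 = $28,170. Book value $244,956.
Year 2: 3,346 × $9 = $30,114. Book value $214,842.
Year 3: 3,710 × $9 = $33,390. Book value $181,452.
Year 4: 3,381 × $9 = $30,429. Book value $151,023.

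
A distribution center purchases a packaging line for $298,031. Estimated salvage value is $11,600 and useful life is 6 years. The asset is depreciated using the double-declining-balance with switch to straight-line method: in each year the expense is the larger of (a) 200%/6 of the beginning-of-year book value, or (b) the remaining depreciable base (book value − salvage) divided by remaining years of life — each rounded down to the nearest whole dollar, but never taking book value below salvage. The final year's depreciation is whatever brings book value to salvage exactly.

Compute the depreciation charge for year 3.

Depreciable base = $298,031 − $11,600 = $286,431.
Year 1: DB = ⌊$298,031 × 200%/6⌋ = $99,343; SL = ⌊$286,431/6⌋ = $47,738 → take DB $99,343. Book value $198,688.
Year 2: DB = ⌊$198,688 × 200%/6⌋ = $66,229; SL = ⌊$187,088/5⌋ = $37,417 → take DB $66,229. Book value $132,459.
Year 3: DB = ⌊$132,459 × 200%/6⌋ = $44,153; SL = ⌊$120,859/4⌋ = $30,214 → take DB $44,153. Book value $88,306.

$44,153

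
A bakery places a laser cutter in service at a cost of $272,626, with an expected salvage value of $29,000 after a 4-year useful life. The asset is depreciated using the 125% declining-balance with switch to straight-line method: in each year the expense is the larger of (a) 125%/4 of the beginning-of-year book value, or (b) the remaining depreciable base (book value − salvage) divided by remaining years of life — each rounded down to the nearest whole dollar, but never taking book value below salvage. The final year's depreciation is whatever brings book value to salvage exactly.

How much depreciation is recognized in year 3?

$49,929

Depreciable base = $272,626 − $29,000 = $243,626.
Year 1: DB = ⌊$272,626 × 125%/4⌋ = $85,195; SL = ⌊$243,626/4⌋ = $60,906 → take DB $85,195. Book value $187,431.
Year 2: DB = ⌊$187,431 × 125%/4⌋ = $58,572; SL = ⌊$158,431/3⌋ = $52,810 → take DB $58,572. Book value $128,859.
Year 3: DB = ⌊$128,859 × 125%/4⌋ = $40,268; SL = ⌊$99,859/2⌋ = $49,929 → take SL $49,929. Book value $78,930.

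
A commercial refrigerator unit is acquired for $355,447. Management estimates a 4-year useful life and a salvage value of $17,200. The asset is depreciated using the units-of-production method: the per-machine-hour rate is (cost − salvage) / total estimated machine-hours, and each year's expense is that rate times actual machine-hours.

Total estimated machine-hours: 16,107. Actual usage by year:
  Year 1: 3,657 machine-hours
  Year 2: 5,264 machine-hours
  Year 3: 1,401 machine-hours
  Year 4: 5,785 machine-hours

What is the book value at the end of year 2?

$168,106

Depreciable base = $355,447 − $17,200 = $338,247.
Rate = $338,247 / 16,107 machine-hours = $21 per machine-hour.
Year 1: 3,657 × $21 = $76,797. Book value $278,650.
Year 2: 5,264 × $21 = $110,544. Book value $168,106.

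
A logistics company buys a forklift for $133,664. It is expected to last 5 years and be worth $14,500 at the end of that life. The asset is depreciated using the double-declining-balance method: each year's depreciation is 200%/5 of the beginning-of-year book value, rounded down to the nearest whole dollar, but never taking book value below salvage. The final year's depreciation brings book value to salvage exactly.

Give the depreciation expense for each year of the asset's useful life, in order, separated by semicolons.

Depreciable base = $133,664 − $14,500 = $119,164.
Year 1: ⌊$133,664 × 200%/5⌋ = $53,465. Book value $80,199.
Year 2: ⌊$80,199 × 200%/5⌋ = $32,079. Book value $48,120.
Year 3: ⌊$48,120 × 200%/5⌋ = $19,248. Book value $28,872.
Year 4: ⌊$28,872 × 200%/5⌋ = $11,548. Book value $17,324.
Year 5 (final): $17,324 − $14,500 = $2,824. Book value $14,500.

$53,465; $32,079; $19,248; $11,548; $2,824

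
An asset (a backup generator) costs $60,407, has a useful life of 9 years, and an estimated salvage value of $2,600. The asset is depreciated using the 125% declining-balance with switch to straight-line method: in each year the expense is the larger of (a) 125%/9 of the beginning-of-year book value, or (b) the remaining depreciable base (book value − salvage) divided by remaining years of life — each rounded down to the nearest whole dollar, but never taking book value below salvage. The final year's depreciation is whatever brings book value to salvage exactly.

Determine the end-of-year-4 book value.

Depreciable base = $60,407 − $2,600 = $57,807.
Year 1: DB = ⌊$60,407 × 125%/9⌋ = $8,389; SL = ⌊$57,807/9⌋ = $6,423 → take DB $8,389. Book value $52,018.
Year 2: DB = ⌊$52,018 × 125%/9⌋ = $7,224; SL = ⌊$49,418/8⌋ = $6,177 → take DB $7,224. Book value $44,794.
Year 3: DB = ⌊$44,794 × 125%/9⌋ = $6,221; SL = ⌊$42,194/7⌋ = $6,027 → take DB $6,221. Book value $38,573.
Year 4: DB = ⌊$38,573 × 125%/9⌋ = $5,357; SL = ⌊$35,973/6⌋ = $5,995 → take SL $5,995. Book value $32,578.

$32,578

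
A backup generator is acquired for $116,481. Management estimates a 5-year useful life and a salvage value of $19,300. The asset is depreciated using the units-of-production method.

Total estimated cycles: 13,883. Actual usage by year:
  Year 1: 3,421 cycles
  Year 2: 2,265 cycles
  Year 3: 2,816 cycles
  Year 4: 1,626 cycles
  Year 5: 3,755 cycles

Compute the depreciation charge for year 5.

$26,285

Depreciable base = $116,481 − $19,300 = $97,181.
Rate = $97,181 / 13,883 cycles = $7 per cycle.
Year 1: 3,421 × $7 = $23,947. Book value $92,534.
Year 2: 2,265 × $7 = $15,855. Book value $76,679.
Year 3: 2,816 × $7 = $19,712. Book value $56,967.
Year 4: 1,626 × $7 = $11,382. Book value $45,585.
Year 5: 3,755 × $7 = $26,285. Book value $19,300.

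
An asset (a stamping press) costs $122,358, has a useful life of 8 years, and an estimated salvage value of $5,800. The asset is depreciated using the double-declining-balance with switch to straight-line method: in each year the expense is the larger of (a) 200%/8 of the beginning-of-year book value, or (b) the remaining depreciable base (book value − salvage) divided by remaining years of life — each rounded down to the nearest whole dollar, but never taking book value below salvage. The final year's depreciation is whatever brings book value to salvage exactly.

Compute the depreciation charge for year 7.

$7,746

Depreciable base = $122,358 − $5,800 = $116,558.
Year 1: DB = ⌊$122,358 × 200%/8⌋ = $30,589; SL = ⌊$116,558/8⌋ = $14,569 → take DB $30,589. Book value $91,769.
Year 2: DB = ⌊$91,769 × 200%/8⌋ = $22,942; SL = ⌊$85,969/7⌋ = $12,281 → take DB $22,942. Book value $68,827.
Year 3: DB = ⌊$68,827 × 200%/8⌋ = $17,206; SL = ⌊$63,027/6⌋ = $10,504 → take DB $17,206. Book value $51,621.
Year 4: DB = ⌊$51,621 × 200%/8⌋ = $12,905; SL = ⌊$45,821/5⌋ = $9,164 → take DB $12,905. Book value $38,716.
Year 5: DB = ⌊$38,716 × 200%/8⌋ = $9,679; SL = ⌊$32,916/4⌋ = $8,229 → take DB $9,679. Book value $29,037.
Year 6: DB = ⌊$29,037 × 200%/8⌋ = $7,259; SL = ⌊$23,237/3⌋ = $7,745 → take SL $7,745. Book value $21,292.
Year 7: DB = ⌊$21,292 × 200%/8⌋ = $5,323; SL = ⌊$15,492/2⌋ = $7,746 → take SL $7,746. Book value $13,546.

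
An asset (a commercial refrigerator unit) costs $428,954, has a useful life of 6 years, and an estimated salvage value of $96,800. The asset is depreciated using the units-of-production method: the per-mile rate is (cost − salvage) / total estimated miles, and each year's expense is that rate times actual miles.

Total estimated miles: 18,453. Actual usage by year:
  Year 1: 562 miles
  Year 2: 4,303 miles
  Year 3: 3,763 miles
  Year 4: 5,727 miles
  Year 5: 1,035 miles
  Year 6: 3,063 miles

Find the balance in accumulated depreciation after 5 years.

Depreciable base = $428,954 − $96,800 = $332,154.
Rate = $332,154 / 18,453 miles = $18 per mile.
Year 1: 562 × $18 = $10,116. Book value $418,838.
Year 2: 4,303 × $18 = $77,454. Book value $341,384.
Year 3: 3,763 × $18 = $67,734. Book value $273,650.
Year 4: 5,727 × $18 = $103,086. Book value $170,564.
Year 5: 1,035 × $18 = $18,630. Book value $151,934.
Accumulated through year 5 = $428,954 − $151,934 = $277,020.

$277,020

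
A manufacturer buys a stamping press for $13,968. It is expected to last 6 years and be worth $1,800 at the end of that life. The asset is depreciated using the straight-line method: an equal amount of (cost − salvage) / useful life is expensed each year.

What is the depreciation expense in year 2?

$2,028

Depreciable base = $13,968 − $1,800 = $12,168.
Annual expense = $12,168 / 6 = $2,028.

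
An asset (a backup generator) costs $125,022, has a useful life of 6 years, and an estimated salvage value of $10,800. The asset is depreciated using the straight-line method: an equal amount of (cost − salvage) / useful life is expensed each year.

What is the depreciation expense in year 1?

Depreciable base = $125,022 − $10,800 = $114,222.
Annual expense = $114,222 / 6 = $19,037.

$19,037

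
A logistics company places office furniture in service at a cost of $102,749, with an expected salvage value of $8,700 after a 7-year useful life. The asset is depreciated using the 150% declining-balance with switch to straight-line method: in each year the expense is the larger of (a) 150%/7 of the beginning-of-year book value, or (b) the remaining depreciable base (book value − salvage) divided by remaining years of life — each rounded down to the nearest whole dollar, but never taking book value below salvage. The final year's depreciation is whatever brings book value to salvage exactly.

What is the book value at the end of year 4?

Depreciable base = $102,749 − $8,700 = $94,049.
Year 1: DB = ⌊$102,749 × 150%/7⌋ = $22,017; SL = ⌊$94,049/7⌋ = $13,435 → take DB $22,017. Book value $80,732.
Year 2: DB = ⌊$80,732 × 150%/7⌋ = $17,299; SL = ⌊$72,032/6⌋ = $12,005 → take DB $17,299. Book value $63,433.
Year 3: DB = ⌊$63,433 × 150%/7⌋ = $13,592; SL = ⌊$54,733/5⌋ = $10,946 → take DB $13,592. Book value $49,841.
Year 4: DB = ⌊$49,841 × 150%/7⌋ = $10,680; SL = ⌊$41,141/4⌋ = $10,285 → take DB $10,680. Book value $39,161.

$39,161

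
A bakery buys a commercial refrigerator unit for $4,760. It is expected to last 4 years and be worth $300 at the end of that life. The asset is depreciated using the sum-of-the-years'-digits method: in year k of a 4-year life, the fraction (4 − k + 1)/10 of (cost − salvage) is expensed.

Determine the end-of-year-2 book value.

$1,638

Depreciable base = $4,760 − $300 = $4,460.
Sum of the years' digits = 4+3+2+1 = 10.
Year 1: $4,460 × 4/10 = $1,784. Book value $2,976.
Year 2: $4,460 × 3/10 = $1,338. Book value $1,638.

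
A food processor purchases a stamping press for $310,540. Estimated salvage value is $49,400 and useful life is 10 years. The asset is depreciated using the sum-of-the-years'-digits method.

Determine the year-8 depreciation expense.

$14,244

Depreciable base = $310,540 − $49,400 = $261,140.
Sum of the years' digits = 10+9+8+7+6+5+4+3+2+1 = 55.
Year 1: $261,140 × 10/55 = $47,480. Book value $263,060.
Year 2: $261,140 × 9/55 = $42,732. Book value $220,328.
Year 3: $261,140 × 8/55 = $37,984. Book value $182,344.
Year 4: $261,140 × 7/55 = $33,236. Book value $149,108.
Year 5: $261,140 × 6/55 = $28,488. Book value $120,620.
Year 6: $261,140 × 5/55 = $23,740. Book value $96,880.
Year 7: $261,140 × 4/55 = $18,992. Book value $77,888.
Year 8: $261,140 × 3/55 = $14,244. Book value $63,644.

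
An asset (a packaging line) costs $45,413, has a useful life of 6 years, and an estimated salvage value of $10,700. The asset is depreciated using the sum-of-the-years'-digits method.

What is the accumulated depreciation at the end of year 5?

Depreciable base = $45,413 − $10,700 = $34,713.
Sum of the years' digits = 6+5+4+3+2+1 = 21.
Year 1: $34,713 × 6/21 = $9,918. Book value $35,495.
Year 2: $34,713 × 5/21 = $8,265. Book value $27,230.
Year 3: $34,713 × 4/21 = $6,612. Book value $20,618.
Year 4: $34,713 × 3/21 = $4,959. Book value $15,659.
Year 5: $34,713 × 2/21 = $3,306. Book value $12,353.
Accumulated through year 5 = $45,413 − $12,353 = $33,060.

$33,060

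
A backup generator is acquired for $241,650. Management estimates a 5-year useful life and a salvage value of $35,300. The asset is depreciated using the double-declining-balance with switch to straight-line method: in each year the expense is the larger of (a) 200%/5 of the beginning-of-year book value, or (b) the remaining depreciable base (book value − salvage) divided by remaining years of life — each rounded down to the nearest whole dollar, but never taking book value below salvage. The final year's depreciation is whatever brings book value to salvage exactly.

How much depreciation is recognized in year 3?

$34,797

Depreciable base = $241,650 − $35,300 = $206,350.
Year 1: DB = ⌊$241,650 × 200%/5⌋ = $96,660; SL = ⌊$206,350/5⌋ = $41,270 → take DB $96,660. Book value $144,990.
Year 2: DB = ⌊$144,990 × 200%/5⌋ = $57,996; SL = ⌊$109,690/4⌋ = $27,422 → take DB $57,996. Book value $86,994.
Year 3: DB = ⌊$86,994 × 200%/5⌋ = $34,797; SL = ⌊$51,694/3⌋ = $17,231 → take DB $34,797. Book value $52,197.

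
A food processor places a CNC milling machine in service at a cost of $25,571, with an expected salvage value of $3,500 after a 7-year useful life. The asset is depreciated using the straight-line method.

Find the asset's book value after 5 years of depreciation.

$9,806

Depreciable base = $25,571 − $3,500 = $22,071.
Annual expense = $22,071 / 7 = $3,153.
End of year 1: book value $22,418.
End of year 2: book value $19,265.
End of year 3: book value $16,112.
End of year 4: book value $12,959.
End of year 5: book value $9,806.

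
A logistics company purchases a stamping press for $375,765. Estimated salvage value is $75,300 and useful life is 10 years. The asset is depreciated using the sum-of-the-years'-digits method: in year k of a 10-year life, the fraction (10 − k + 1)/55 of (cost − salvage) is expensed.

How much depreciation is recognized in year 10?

Depreciable base = $375,765 − $75,300 = $300,465.
Sum of the years' digits = 10+9+8+7+6+5+4+3+2+1 = 55.
Year 1: $300,465 × 10/55 = $54,630. Book value $321,135.
Year 2: $300,465 × 9/55 = $49,167. Book value $271,968.
Year 3: $300,465 × 8/55 = $43,704. Book value $228,264.
Year 4: $300,465 × 7/55 = $38,241. Book value $190,023.
Year 5: $300,465 × 6/55 = $32,778. Book value $157,245.
Year 6: $300,465 × 5/55 = $27,315. Book value $129,930.
Year 7: $300,465 × 4/55 = $21,852. Book value $108,078.
Year 8: $300,465 × 3/55 = $16,389. Book value $91,689.
Year 9: $300,465 × 2/55 = $10,926. Book value $80,763.
Year 10: $300,465 × 1/55 = $5,463. Book value $75,300.

$5,463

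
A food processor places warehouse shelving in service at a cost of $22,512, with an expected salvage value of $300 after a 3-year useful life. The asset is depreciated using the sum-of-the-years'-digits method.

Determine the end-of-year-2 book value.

$4,002

Depreciable base = $22,512 − $300 = $22,212.
Sum of the years' digits = 3+2+1 = 6.
Year 1: $22,212 × 3/6 = $11,106. Book value $11,406.
Year 2: $22,212 × 2/6 = $7,404. Book value $4,002.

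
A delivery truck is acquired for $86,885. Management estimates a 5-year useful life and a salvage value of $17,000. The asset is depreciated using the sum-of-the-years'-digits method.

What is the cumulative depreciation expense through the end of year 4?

$65,226

Depreciable base = $86,885 − $17,000 = $69,885.
Sum of the years' digits = 5+4+3+2+1 = 15.
Year 1: $69,885 × 5/15 = $23,295. Book value $63,590.
Year 2: $69,885 × 4/15 = $18,636. Book value $44,954.
Year 3: $69,885 × 3/15 = $13,977. Book value $30,977.
Year 4: $69,885 × 2/15 = $9,318. Book value $21,659.
Accumulated through year 4 = $86,885 − $21,659 = $65,226.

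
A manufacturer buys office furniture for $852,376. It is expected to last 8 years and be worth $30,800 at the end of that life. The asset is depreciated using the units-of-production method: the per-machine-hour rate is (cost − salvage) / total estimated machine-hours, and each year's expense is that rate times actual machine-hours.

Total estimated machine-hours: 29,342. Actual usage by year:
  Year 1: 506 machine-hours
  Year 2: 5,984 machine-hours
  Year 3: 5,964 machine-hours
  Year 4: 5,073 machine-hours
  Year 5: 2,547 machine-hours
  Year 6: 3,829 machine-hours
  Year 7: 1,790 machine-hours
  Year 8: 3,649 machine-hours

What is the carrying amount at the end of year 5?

Depreciable base = $852,376 − $30,800 = $821,576.
Rate = $821,576 / 29,342 machine-hours = $28 per machine-hour.
Year 1: 506 × $28 = $14,168. Book value $838,208.
Year 2: 5,984 × $28 = $167,552. Book value $670,656.
Year 3: 5,964 × $28 = $166,992. Book value $503,664.
Year 4: 5,073 × $28 = $142,044. Book value $361,620.
Year 5: 2,547 × $28 = $71,316. Book value $290,304.

$290,304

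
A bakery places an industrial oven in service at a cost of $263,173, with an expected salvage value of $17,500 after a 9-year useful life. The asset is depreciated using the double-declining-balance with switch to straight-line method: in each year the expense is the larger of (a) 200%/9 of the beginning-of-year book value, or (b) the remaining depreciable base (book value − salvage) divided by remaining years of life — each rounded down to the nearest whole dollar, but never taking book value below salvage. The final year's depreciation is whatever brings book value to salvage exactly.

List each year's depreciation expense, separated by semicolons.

Depreciable base = $263,173 − $17,500 = $245,673.
Year 1: DB = ⌊$263,173 × 200%/9⌋ = $58,482; SL = ⌊$245,673/9⌋ = $27,297 → take DB $58,482. Book value $204,691.
Year 2: DB = ⌊$204,691 × 200%/9⌋ = $45,486; SL = ⌊$187,191/8⌋ = $23,398 → take DB $45,486. Book value $159,205.
Year 3: DB = ⌊$159,205 × 200%/9⌋ = $35,378; SL = ⌊$141,705/7⌋ = $20,243 → take DB $35,378. Book value $123,827.
Year 4: DB = ⌊$123,827 × 200%/9⌋ = $27,517; SL = ⌊$106,327/6⌋ = $17,721 → take DB $27,517. Book value $96,310.
Year 5: DB = ⌊$96,310 × 200%/9⌋ = $21,402; SL = ⌊$78,810/5⌋ = $15,762 → take DB $21,402. Book value $74,908.
Year 6: DB = ⌊$74,908 × 200%/9⌋ = $16,646; SL = ⌊$57,408/4⌋ = $14,352 → take DB $16,646. Book value $58,262.
Year 7: DB = ⌊$58,262 × 200%/9⌋ = $12,947; SL = ⌊$40,762/3⌋ = $13,587 → take SL $13,587. Book value $44,675.
Year 8: DB = ⌊$44,675 × 200%/9⌋ = $9,927; SL = ⌊$27,175/2⌋ = $13,587 → take SL $13,587. Book value $31,088.
Year 9 (final): $31,088 − $17,500 = $13,588. Book value $17,500.

$58,482; $45,486; $35,378; $27,517; $21,402; $16,646; $13,587; $13,587; $13,588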